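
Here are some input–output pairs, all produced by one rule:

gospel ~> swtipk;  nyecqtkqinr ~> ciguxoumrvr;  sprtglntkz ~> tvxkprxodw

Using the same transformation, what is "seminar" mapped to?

iqmrevw

What's happening: move the first character to the end, then shift every letter 4 places forward in the alphabet (wrapping around).
On "seminar": the first step gives "eminars", and the second then gives "iqmrevw".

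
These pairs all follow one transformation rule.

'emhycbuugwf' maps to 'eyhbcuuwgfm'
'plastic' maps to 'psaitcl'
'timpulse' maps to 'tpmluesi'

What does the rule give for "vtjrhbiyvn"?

The rule is to swap each adjacent pair of characters (1↔2, 3↔4, ...), then move the first character to the end.
"vtjrhbiyvn" → "tvrjbhyinv" → "vrjbhyinvt".

vrjbhyinvt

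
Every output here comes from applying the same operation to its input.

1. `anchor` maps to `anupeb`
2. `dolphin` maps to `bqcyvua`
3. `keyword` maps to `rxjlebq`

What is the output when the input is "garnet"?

ntaegr

The transformation: swap each adjacent pair of characters (1↔2, 3↔4, ...), then shift every letter 13 places forward in the alphabet (wrapping around) — i.e. ROT13.
For "garnet", step one produces "agnrte"; step two turns that into "ntaegr".
(Check on "keyword": → "ekwyrod" → "rxjlebq" ✓)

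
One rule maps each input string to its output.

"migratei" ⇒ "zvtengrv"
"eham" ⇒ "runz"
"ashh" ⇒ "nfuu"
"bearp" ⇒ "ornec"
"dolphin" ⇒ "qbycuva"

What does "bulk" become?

Rule — shift every letter 13 places forward in the alphabet (wrapping around) — i.e. ROT13.
So "bulk" becomes "ohyx".

ohyx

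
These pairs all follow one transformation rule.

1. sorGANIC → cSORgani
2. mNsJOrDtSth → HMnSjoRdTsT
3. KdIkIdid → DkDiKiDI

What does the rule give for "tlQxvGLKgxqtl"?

LTLqXVglkGXQT

The transformation: move the last character to the front, then flip the case of every letter.
Working it through for "tlQxvGLKgxqtl": intermediate "ltlQxvGLKgxqt", final "LTLqXVglkGXQT".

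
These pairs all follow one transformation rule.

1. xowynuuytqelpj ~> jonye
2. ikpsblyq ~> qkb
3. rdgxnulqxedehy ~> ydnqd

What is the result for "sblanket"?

tbn

The transformation: keep one character in every 3, starting at position 2 (positions 2nd, 5th, 8th, ...), then move the last character to the front.
For "sblanket" the result is "tbn".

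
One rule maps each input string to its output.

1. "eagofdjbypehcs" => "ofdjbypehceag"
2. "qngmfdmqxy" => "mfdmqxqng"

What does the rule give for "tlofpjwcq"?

The pattern: delete the last character, then move the first 3 characters to the end (rotate left by 3).
"tlofpjwcq" → "tlofpjwc" → "fpjwctlo".

fpjwctlo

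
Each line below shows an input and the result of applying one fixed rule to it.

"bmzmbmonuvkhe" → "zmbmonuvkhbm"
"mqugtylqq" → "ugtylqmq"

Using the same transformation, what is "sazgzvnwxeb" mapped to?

zgzvnwxesa

What's happening: delete the last character, then move the first 2 characters to the end (rotate left by 2).
On "sazgzvnwxeb": the first step gives "sazgzvnwxe", and the second then gives "zgzvnwxesa".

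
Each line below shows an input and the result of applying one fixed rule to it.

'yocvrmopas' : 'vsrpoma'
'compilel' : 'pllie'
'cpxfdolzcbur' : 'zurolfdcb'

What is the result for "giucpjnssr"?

Rule — delete the first 3 characters, then sort the characters into reverse alphabetical order.
Applying both steps to "giucpjnssr": "cpjnssr", then "ssrpnjc".
(Check on "yocvrmopas": → "vrmopas" → "vsrpoma" ✓)

ssrpnjc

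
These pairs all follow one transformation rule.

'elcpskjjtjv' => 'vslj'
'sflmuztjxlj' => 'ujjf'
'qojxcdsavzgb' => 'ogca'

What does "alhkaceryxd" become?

Rule — keep one character in every 3, starting at position 2 (positions 2nd, 5th, 8th, ...), then sort the characters into reverse alphabetical order.
Applying both steps to "alhkaceryxd": "lard", then "rlda".

rlda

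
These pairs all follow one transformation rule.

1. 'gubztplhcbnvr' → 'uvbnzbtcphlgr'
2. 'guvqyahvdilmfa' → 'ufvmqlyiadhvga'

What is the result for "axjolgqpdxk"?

xxjdoplqgak

In each case the input is transformed by: take characters alternately from the front and the back (1st, last, 2nd, 2nd-last, ...), then move the first 2 characters to the end (rotate left by 2).
"axjolgqpdxk" → "xxjdoplqgak".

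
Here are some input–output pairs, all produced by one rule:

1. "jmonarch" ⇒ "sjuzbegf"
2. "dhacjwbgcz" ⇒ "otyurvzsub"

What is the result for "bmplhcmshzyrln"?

The transformation: shift every letter 8 places backward in the alphabet (wrapping around), then swap the front and back halves of the string.
On "bmplhcmshzyrln" that produces "kzrqjdftehdzue".
(Check on "jmonarch": → "begfsjuz" → "sjuzbegf" ✓)

kzrqjdftehdzue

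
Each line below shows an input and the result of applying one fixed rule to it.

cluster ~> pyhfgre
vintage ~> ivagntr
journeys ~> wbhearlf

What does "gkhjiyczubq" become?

txuwvlpmhod

Each output is the input with this applied: shift every letter 13 places forward in the alphabet (wrapping around) — i.e. ROT13.
Doing the same to "gkhjiyczubq": "txuwvlpmhod".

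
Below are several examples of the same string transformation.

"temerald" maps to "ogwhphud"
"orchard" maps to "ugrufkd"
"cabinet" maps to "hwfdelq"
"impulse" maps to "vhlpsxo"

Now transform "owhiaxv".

Rule — move the last 2 characters to the front (rotate right by 2), then shift every letter 3 places forward in the alphabet (wrapping around).
"owhiaxv" → "xvowhia" → "ayrzkld".

ayrzkld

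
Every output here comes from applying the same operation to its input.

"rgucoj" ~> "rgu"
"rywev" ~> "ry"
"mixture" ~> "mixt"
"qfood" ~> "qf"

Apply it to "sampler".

samp

The transformation: delete the last 3 characters.
Doing the same to "sampler": "samp".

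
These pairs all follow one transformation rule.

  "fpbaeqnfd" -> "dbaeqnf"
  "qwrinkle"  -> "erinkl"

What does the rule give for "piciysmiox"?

The pattern: delete the first 2 characters, then move the last character to the front.
"piciysmiox" → "ciysmiox" → "xciysmio".

xciysmio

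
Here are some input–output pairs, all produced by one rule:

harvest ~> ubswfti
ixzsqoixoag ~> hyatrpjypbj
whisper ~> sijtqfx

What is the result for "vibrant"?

The transformation: shift every letter 1 place forward in the alphabet (wrapping around), then swap the first and last characters.
"vibrant" → "ujcsbow".

ujcsbow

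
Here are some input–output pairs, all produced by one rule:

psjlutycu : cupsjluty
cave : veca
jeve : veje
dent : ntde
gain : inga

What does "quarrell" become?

Looking at the pairs, the operation is to move the last 2 characters to the front (rotate right by 2).
Applying that to "quarrell" gives "llquarre".

llquarre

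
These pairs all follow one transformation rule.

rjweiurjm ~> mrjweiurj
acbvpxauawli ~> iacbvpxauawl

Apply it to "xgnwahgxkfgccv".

vxgnwahgxkfgcc

Rule — move the last character to the front.
"xgnwahgxkfgccv" → "vxgnwahgxkfgcc".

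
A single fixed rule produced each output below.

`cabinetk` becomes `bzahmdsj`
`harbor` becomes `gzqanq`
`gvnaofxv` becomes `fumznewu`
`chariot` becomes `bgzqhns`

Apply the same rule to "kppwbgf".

Looking at the pairs, the operation is to shift every letter 1 place backward in the alphabet (wrapping around).
On "kppwbgf" that produces "joovafe".

joovafe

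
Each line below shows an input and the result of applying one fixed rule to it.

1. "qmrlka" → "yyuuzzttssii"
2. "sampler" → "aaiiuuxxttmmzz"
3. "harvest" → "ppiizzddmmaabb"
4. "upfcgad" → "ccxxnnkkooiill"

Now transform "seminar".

aammuuqqvviizz

The transformation: double every character, then shift every letter 8 places forward in the alphabet (wrapping around).
For "seminar", step one produces "sseemmiinnaarr"; step two turns that into "aammuuqqvviizz".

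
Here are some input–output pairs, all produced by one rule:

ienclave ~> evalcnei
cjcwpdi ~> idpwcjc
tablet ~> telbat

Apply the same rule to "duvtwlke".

The rule is to reverse the string.
"duvtwlke" → "eklwtvud".

eklwtvud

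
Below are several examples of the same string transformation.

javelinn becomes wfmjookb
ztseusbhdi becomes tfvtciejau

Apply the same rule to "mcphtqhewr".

qiurifxsnd

Rule — shift every letter 1 place forward in the alphabet (wrapping around), then move the first 2 characters to the end (rotate left by 2).
Applying that to "mcphtqhewr" gives "qiurifxsnd".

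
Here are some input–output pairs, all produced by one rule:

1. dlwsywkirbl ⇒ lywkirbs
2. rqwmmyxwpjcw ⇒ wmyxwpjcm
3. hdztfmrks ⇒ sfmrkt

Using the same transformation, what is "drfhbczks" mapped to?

sbczkh

The transformation: delete the first 3 characters, then swap the first and last characters.
On "drfhbczks" that produces "sbczkh".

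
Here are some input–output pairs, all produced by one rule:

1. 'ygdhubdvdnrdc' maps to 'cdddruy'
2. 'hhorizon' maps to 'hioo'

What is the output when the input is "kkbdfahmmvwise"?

The pattern: keep every other character starting from the first (positions 1st, 3rd, 5th, ...), then sort the characters into alphabetical order.
For "kkbdfahmmvwise" the result is "bfhkmsw".

bfhkmsw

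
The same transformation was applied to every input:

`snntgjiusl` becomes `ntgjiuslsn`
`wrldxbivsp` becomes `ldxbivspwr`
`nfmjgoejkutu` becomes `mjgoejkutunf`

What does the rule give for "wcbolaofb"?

What's happening: move the first 2 characters to the end (rotate left by 2).
For "wcbolaofb" the result is "bolaofbwc".

bolaofbwc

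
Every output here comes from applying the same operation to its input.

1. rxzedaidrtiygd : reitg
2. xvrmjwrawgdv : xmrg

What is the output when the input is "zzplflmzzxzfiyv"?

zlmxi

In each case the input is transformed by: keep one character in every 3, starting at position 1 (positions 1st, 4th, 7th, ...).
So "zzplflmzzxzfiyv" becomes "zlmxi".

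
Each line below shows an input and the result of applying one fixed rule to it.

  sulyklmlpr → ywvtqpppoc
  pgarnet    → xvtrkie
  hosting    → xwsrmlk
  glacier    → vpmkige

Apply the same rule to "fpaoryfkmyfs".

wvtsqojjjecc

The transformation: shift every letter 4 places forward in the alphabet (wrapping around), then sort the characters into reverse alphabetical order.
"fpaoryfkmyfs" → "jtesvcjoqcjw" → "wvtsqojjjecc".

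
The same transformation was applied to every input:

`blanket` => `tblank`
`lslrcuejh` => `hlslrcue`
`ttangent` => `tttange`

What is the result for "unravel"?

lunrav

The pattern: move the last 2 characters to the front (rotate right by 2), then delete the first character.
Applying both steps to "unravel": "elunrav", then "lunrav".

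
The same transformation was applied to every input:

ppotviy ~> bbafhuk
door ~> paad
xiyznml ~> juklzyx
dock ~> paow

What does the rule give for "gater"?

The pattern: shift every letter 12 places forward in the alphabet (wrapping around).
On "gater" that produces "smfqd".

smfqd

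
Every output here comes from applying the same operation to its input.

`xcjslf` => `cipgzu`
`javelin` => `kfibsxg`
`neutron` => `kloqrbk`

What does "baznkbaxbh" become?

eyuxyhkwxy

Looking at the pairs, the operation is to shift every letter 3 places backward in the alphabet (wrapping around), then reverse the string.
Applying both steps to "baznkbaxbh": "yxwkhyxuye", then "eyuxyhkwxy".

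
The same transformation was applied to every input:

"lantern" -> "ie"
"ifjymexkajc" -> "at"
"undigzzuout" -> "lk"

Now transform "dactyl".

In each case the input is transformed by: shift every letter 9 places backward in the alphabet (wrapping around), then keep only the last 2 characters.
Applying both steps to "dactyl": "urtkpc", then "pc".

pc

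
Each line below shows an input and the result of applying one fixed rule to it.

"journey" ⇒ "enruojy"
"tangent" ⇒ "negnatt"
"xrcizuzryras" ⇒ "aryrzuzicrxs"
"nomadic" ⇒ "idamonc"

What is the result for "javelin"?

Rule — move the last character to the front, then reverse the string.
"javelin" → "njaveli" → "ilevajn".
(Check on "journey": → "yjourne" → "enruojy" ✓)

ilevajn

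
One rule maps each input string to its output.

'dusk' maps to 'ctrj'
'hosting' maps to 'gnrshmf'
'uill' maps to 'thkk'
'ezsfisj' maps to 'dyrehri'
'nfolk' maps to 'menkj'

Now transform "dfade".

cezcd

Each output is the input with this applied: shift every letter 1 place backward in the alphabet (wrapping around).
On "dfade" that produces "cezcd".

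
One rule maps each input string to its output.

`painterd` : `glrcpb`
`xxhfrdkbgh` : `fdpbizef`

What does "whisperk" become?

The transformation: shift every letter 2 places backward in the alphabet (wrapping around), then delete the first 2 characters.
Working it through for "whisperk": intermediate "ufgqncpi", final "gqncpi".

gqncpi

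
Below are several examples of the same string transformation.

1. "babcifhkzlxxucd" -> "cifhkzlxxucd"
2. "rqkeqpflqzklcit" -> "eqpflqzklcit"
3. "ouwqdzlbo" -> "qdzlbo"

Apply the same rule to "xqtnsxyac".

nsxyac

Rule — delete the first 3 characters.
Doing the same to "xqtnsxyac": "nsxyac".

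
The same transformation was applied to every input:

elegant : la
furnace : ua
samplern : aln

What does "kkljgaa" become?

Each output is the input with this applied: keep one character in every 3, starting at position 2 (positions 2nd, 5th, 8th, ...).
So "kkljgaa" becomes "kg".

kg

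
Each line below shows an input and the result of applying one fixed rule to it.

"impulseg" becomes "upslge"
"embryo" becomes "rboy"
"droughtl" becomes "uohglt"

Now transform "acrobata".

Rule — swap each adjacent pair of characters (1↔2, 3↔4, ...), then delete the first 2 characters.
Working it through for "acrobata": intermediate "caorabat", final "orabat".

orabat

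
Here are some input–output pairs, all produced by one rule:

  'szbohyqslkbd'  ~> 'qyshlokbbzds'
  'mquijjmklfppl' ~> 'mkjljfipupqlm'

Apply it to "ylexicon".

Rule — take characters alternately from the front and the back (1st, last, 2nd, 2nd-last, ...), then reverse the string.
Starting from "ylexicon": after the first operation, "ynloecxi"; after the second, "ixceolny".
(Check on "szbohyqslkbd": → "sdzbbkolhsyq" → "qyshlokbbzds" ✓)

ixceolny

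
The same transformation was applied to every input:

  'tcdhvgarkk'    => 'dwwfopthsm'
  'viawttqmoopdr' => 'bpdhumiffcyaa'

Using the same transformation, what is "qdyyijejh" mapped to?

Looking at the pairs, the operation is to shift every letter 12 places forward in the alphabet (wrapping around), then move the last 3 characters to the front (rotate right by 3).
Applying both steps to "qdyyijejh": "cpkkuvqvt", then "qvtcpkkuv".

qvtcpkkuv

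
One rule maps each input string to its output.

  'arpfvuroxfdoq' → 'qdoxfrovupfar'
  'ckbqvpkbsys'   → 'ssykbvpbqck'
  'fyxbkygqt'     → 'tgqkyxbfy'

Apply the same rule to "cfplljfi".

filjplcf

In each case the input is transformed by: swap each adjacent pair of characters (1↔2, 3↔4, ...), then reverse the string.
On "cfplljfi": the first step gives "fclpjlif", and the second then gives "filjplcf".
(Check on "ckbqvpkbsys": → "kcqbpvbkyss" → "ssykbvpbqck" ✓)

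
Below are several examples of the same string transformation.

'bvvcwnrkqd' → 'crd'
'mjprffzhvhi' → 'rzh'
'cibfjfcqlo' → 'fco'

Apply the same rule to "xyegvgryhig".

gri

Looking at the pairs, the operation is to delete the first 2 characters, then keep one character in every 3, starting at position 2 (positions 2nd, 5th, 8th, ...).
Applying both steps to "xyegvgryhig": "egvgryhig", then "gri".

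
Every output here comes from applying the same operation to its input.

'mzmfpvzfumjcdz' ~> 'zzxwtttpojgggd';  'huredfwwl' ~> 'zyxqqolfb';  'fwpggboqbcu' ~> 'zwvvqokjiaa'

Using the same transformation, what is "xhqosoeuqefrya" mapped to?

zyyusromlkkiib

The transformation: shift every letter 6 places backward in the alphabet (wrapping around), then sort the characters into reverse alphabetical order.
Starting from "xhqosoeuqefrya": after the first operation, "rbkimiyokyzlsu"; after the second, "zyyusromlkkiib".
(Check on "huredfwwl": → "bolyxzqqf" → "zyxqqolfb" ✓)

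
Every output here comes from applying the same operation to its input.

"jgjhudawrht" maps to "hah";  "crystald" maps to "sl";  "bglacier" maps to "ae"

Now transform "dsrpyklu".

pl

What's happening: delete the first character, then keep one character in every 3, starting at position 3 (positions 3rd, 6th, 9th, ...).
Working it through for "dsrpyklu": intermediate "srpyklu", final "pl".
(Check on "bglacier": → "glacier" → "ae" ✓)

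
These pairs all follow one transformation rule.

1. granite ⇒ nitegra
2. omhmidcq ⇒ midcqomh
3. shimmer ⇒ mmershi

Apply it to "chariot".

In each case the input is transformed by: move the first 3 characters to the end (rotate left by 3).
Applying that to "chariot" gives "riotcha".

riotcha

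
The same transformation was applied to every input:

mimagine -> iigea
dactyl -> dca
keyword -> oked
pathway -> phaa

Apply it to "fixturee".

Each output is the input with this applied: sort the characters into reverse alphabetical order, then delete the first 3 characters.
Starting from "fixturee": after the first operation, "xutrifee"; after the second, "rifee".

rifee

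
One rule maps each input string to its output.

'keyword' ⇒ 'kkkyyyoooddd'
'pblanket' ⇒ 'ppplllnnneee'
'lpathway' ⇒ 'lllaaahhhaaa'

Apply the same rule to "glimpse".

The rule is to keep every other character starting from the first (positions 1st, 3rd, 5th, ...), then repeat every character 3 times.
So "glimpse" becomes "gggiiipppeee".

gggiiipppeee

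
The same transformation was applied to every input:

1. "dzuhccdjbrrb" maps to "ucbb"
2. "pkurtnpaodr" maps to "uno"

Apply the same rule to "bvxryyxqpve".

Each output is the input with this applied: keep one character in every 3, starting at position 3 (positions 3rd, 6th, 9th, ...).
Applying that to "bvxryyxqpve" gives "xyp".

xyp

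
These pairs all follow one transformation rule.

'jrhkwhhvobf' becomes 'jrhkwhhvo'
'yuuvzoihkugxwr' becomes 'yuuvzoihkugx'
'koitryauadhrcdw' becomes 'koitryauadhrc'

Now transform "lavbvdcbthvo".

Each output is the input with this applied: delete the last 2 characters.
"lavbvdcbthvo" → "lavbvdcbth".

lavbvdcbth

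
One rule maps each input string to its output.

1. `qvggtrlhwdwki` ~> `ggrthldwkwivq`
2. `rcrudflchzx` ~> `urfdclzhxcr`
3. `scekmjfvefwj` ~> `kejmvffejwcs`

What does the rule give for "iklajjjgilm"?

aljjgjlimki

Each output is the input with this applied: swap each adjacent pair of characters (1↔2, 3↔4, ...), then move the first 2 characters to the end (rotate left by 2).
On "iklajjjgilm": the first step gives "kialjjgjlim", and the second then gives "aljjgjlimki".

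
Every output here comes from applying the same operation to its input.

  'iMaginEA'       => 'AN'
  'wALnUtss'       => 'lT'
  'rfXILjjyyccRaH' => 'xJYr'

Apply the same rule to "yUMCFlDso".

mLO

Looking at the pairs, the operation is to flip the case of every letter, then keep one character in every 3, starting at position 3 (positions 3rd, 6th, 9th, ...).
For "yUMCFlDso" the result is "mLO".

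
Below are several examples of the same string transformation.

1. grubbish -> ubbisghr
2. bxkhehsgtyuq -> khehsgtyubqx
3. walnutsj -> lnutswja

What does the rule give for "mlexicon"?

exicomnl

In each case the input is transformed by: swap the first and last characters, then move the first 2 characters to the end (rotate left by 2).
Working it through for "mlexicon": intermediate "nlexicom", final "exicomnl".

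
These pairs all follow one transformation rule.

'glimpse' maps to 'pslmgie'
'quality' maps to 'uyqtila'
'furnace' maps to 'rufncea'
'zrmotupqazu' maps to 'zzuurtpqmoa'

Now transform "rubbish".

suirbhb

The pattern: sort the characters into reverse alphabetical order, then swap each adjacent pair of characters (1↔2, 3↔4, ...).
Working it through for "rubbish": intermediate "usrihbb", final "suirbhb".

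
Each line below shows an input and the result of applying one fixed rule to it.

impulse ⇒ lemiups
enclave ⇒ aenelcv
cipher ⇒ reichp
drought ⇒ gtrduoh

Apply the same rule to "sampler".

lraspme

The rule is to swap each adjacent pair of characters (1↔2, 3↔4, ...), then move the last 2 characters to the front (rotate right by 2).
On "sampler": the first step gives "aspmelr", and the second then gives "lraspme".
(Check on "enclave": → "nelcvae" → "aenelcv" ✓)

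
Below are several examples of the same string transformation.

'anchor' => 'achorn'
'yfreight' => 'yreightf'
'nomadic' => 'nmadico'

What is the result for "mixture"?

The transformation: move the first character to the end, then swap the first and last characters.
On "mixture": the first step gives "ixturem", and the second then gives "mxturei".

mxturei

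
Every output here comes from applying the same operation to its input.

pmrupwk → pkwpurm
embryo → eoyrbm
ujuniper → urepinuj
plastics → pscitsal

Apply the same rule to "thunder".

trednuh

The pattern: reverse the string, then move the last character to the front.
On "thunder": the first step gives "rednuht", and the second then gives "trednuh".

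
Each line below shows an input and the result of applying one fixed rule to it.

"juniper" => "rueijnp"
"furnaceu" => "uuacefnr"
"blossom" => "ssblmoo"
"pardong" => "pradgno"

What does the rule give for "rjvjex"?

vxejjr

The transformation: sort the characters into alphabetical order, then move the last 2 characters to the front (rotate right by 2).
For "rjvjex", step one produces "ejjrvx"; step two turns that into "vxejjr".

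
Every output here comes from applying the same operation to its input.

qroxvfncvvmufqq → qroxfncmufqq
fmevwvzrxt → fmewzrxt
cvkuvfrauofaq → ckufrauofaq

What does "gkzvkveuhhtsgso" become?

gkzkeuhhtsgso

What's happening: remove every "v".
Applying that to "gkzvkveuhhtsgso" gives "gkzkeuhhtsgso".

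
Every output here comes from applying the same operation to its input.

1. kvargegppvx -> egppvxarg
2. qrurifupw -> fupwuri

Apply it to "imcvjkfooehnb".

kfooehnbcvj

Looking at the pairs, the operation is to delete the first 2 characters, then move the first 3 characters to the end (rotate left by 3).
"imcvjkfooehnb" → "cvjkfooehnb" → "kfooehnbcvj".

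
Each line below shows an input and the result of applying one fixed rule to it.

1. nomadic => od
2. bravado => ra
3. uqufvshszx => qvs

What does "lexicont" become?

In each case the input is transformed by: keep one character in every 3, starting at position 2 (positions 2nd, 5th, 8th, ...).
For "lexicont" the result is "ect".

ect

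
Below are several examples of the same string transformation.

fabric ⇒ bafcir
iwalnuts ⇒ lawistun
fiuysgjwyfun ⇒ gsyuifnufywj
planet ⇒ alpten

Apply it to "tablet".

Rule — reverse the string, then swap the front and back halves of the string.
Starting from "tablet": after the first operation, "telbat"; after the second, "battel".

battel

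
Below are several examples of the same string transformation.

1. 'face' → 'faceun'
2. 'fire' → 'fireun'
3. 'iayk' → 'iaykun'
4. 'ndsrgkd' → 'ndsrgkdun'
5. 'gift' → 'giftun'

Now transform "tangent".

In each case the input is transformed by: append "un".
So "tangent" becomes "tangentun".

tangentun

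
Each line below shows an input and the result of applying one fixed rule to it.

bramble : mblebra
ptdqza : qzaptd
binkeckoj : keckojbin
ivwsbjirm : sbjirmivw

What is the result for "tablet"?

Rule — move the first 3 characters to the end (rotate left by 3).
Doing the same to "tablet": "lettab".

lettab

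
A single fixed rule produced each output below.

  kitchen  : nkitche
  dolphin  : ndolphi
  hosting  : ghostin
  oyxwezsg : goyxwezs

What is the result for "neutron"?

nneutro

What's happening: move the last character to the front.
"neutron" → "nneutro".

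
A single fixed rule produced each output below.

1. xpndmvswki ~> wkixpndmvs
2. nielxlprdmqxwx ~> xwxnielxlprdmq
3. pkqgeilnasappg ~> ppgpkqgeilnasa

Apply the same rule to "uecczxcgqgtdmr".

dmruecczxcgqgt

Each output is the input with this applied: move the last 3 characters to the front (rotate right by 3).
So "uecczxcgqgtdmr" becomes "dmruecczxcgqgt".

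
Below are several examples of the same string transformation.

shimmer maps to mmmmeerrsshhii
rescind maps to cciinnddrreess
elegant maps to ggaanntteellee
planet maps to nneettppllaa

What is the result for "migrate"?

The transformation: move the first 3 characters to the end (rotate left by 3), then double every character.
For "migrate" the result is "rraatteemmiigg".

rraatteemmiigg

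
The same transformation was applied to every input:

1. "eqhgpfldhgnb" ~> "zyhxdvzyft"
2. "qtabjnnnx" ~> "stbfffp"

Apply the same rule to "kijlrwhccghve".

Rule — delete the first 2 characters, then shift every letter 8 places backward in the alphabet (wrapping around).
On "kijlrwhccghve": the first step gives "jlrwhccghve", and the second then gives "bdjozuuyznw".

bdjozuuyznw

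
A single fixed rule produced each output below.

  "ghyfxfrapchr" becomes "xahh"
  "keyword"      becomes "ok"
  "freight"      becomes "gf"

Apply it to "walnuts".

Each output is the input with this applied: move the first 3 characters to the end (rotate left by 3), then keep one character in every 3, starting at position 2 (positions 2nd, 5th, 8th, ...).
For "walnuts", step one produces "nutswal"; step two turns that into "uw".

uw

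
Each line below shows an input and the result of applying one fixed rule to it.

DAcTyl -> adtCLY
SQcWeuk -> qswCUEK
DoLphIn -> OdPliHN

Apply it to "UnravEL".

NuAReVl

What's happening: swap each adjacent pair of characters (1↔2, 3↔4, ...), then flip the case of every letter.
Applying both steps to "UnravEL": "nUarEvL", then "NuAReVl".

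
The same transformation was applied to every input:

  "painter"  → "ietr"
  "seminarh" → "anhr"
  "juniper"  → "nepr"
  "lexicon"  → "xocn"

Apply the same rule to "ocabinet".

The pattern: swap each adjacent pair of characters (1↔2, 3↔4, ...), then keep only the last 4 characters.
Applying both steps to "ocabinet": "cobanite", then "nite".

nite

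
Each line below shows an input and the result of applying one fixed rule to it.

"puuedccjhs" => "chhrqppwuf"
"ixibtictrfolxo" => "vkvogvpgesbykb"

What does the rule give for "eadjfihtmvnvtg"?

The transformation: shift every letter 13 places forward in the alphabet (wrapping around) — i.e. ROT13.
On "eadjfihtmvnvtg" that produces "rnqwsvugziaigt".

rnqwsvugziaigt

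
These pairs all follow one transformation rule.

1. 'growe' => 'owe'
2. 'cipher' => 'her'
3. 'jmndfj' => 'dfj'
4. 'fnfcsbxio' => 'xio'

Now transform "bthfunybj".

Looking at the pairs, the operation is to keep only the last 3 characters.
"bthfunybj" → "ybj".

ybj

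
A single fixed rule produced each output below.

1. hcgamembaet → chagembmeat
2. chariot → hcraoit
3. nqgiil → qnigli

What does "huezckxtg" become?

uhzekctxg

The pattern: swap each adjacent pair of characters (1↔2, 3↔4, ...).
"huezckxtg" → "uhzekctxg".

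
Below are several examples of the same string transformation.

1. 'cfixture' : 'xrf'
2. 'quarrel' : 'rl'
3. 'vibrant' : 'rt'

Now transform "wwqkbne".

ke

Looking at the pairs, the operation is to move the first 2 characters to the end (rotate left by 2), then keep one character in every 3, starting at position 2 (positions 2nd, 5th, 8th, ...).
On "wwqkbne": the first step gives "qkbneww", and the second then gives "ke".
(Check on "cfixture": → "ixturecf" → "xrf" ✓)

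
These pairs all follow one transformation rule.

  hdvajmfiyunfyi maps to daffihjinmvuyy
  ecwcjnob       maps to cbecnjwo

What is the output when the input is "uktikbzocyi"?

cbiikktoyuz

What's happening: sort the characters into alphabetical order, then swap each adjacent pair of characters (1↔2, 3↔4, ...).
For "uktikbzocyi", step one produces "bciikkotuyz"; step two turns that into "cbiikktoyuz".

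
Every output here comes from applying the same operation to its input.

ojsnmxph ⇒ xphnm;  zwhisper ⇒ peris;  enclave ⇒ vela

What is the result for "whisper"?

ersp

Looking at the pairs, the operation is to delete the first 3 characters, then move the first 2 characters to the end (rotate left by 2).
"whisper" → "sper" → "ersp".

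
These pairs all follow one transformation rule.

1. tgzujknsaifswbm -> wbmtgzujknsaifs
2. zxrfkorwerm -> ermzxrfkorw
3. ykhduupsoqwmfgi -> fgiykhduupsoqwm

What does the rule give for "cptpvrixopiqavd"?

In each case the input is transformed by: move the last 3 characters to the front (rotate right by 3).
So "cptpvrixopiqavd" becomes "avdcptpvrixopiq".

avdcptpvrixopiq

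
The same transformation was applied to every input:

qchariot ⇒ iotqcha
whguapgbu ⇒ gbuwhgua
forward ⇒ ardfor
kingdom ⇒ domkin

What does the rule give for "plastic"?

Each output is the input with this applied: move the last 3 characters to the front (rotate right by 3), then delete the last character.
On "plastic": the first step gives "ticplas", and the second then gives "ticpla".

ticpla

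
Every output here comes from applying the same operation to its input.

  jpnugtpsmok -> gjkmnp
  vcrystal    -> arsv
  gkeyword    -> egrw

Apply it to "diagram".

Each output is the input with this applied: keep every other character starting from the first (positions 1st, 3rd, 5th, ...), then sort the characters into alphabetical order.
Working it through for "diagram": intermediate "darm", final "admr".

admr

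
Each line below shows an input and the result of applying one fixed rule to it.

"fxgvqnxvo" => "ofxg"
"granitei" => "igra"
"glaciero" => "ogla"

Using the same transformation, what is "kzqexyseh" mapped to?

The pattern: move the first 3 characters to the end (rotate left by 3), then keep only the last 4 characters.
Applying both steps to "kzqexyseh": "exysehkzq", then "hkzq".

hkzq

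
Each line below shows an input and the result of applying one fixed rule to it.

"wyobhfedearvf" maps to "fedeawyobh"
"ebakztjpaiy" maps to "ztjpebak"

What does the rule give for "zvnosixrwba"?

sixrzvno

In each case the input is transformed by: delete the last 3 characters, then swap the front and back halves of the string.
For "zvnosixrwba", step one produces "zvnosixr"; step two turns that into "sixrzvno".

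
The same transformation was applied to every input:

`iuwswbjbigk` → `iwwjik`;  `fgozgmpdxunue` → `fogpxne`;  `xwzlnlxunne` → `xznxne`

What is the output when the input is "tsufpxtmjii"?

In each case the input is transformed by: keep every other character starting from the first (positions 1st, 3rd, 5th, ...).
For "tsufpxtmjii" the result is "tuptji".

tuptji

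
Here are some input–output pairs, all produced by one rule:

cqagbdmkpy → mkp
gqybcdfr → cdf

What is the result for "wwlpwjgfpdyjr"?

dyj

Looking at the pairs, the operation is to move the last character to the front, then keep only the last 3 characters.
"wwlpwjgfpdyjr" → "dyj".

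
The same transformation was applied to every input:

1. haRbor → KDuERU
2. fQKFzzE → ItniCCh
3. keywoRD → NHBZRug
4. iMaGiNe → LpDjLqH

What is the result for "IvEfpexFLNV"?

In each case the input is transformed by: shift every letter 3 places forward in the alphabet (wrapping around), then flip the case of every letter.
On "IvEfpexFLNV": the first step gives "LyHishaIOQY", and the second then gives "lYhISHAioqy".

lYhISHAioqy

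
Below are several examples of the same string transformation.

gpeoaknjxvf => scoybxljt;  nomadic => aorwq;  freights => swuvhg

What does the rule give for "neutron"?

ihfcb

Each output is the input with this applied: delete the first 2 characters, then shift every letter 12 places backward in the alphabet (wrapping around).
For "neutron" the result is "ihfcb".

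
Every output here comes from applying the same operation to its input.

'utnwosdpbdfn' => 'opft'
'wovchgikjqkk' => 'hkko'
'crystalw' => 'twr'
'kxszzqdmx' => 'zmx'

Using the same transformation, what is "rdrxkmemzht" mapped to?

kmtd

Looking at the pairs, the operation is to keep one character in every 3, starting at position 2 (positions 2nd, 5th, 8th, ...), then move the first character to the end.
For "rdrxkmemzht", step one produces "dkmt"; step two turns that into "kmtd".
(Check on "crystalw": → "rtw" → "twr" ✓)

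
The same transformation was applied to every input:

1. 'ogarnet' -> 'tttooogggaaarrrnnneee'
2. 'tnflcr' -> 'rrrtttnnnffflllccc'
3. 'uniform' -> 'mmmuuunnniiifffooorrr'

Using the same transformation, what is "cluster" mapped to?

rrrcccllluuusssttteee

In each case the input is transformed by: move the last character to the front, then repeat every character 3 times.
So "cluster" becomes "rrrcccllluuusssttteee".
(Check on "uniform": → "munifor" → "mmmuuunnniiifffooorrr" ✓)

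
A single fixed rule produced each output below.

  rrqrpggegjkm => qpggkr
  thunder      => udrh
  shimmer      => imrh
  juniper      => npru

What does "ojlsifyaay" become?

The pattern: move the first 2 characters to the end (rotate left by 2), then keep every other character starting from the first (positions 1st, 3rd, 5th, ...).
Applying both steps to "ojlsifyaay": "lsifyaayoj", then "liyao".

liyao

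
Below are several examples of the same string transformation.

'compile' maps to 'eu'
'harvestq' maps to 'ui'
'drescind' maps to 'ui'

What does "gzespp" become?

Rule — shift every letter 10 places backward in the alphabet (wrapping around), then keep only the vowels.
On "gzespp": the first step gives "wpuiff", and the second then gives "ui".
(Check on "drescind": → "thuisydt" → "ui" ✓)

ui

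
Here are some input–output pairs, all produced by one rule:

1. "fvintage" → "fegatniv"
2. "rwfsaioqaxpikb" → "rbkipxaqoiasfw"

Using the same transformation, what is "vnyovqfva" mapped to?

What's happening: move the first character to the end, then reverse the string.
For "vnyovqfva", step one produces "nyovqfvav"; step two turns that into "vavfqvoyn".

vavfqvoyn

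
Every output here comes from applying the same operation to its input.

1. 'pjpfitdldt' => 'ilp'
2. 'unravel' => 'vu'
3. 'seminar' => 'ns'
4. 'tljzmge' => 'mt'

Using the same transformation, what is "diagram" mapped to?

The pattern: move the first 2 characters to the end (rotate left by 2), then keep one character in every 3, starting at position 3 (positions 3rd, 6th, 9th, ...).
On "diagram": the first step gives "agramdi", and the second then gives "rd".

rd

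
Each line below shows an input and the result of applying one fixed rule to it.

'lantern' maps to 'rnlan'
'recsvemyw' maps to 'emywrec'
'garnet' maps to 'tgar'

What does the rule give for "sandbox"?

oxsan

Looking at the pairs, the operation is to move the first 3 characters to the end (rotate left by 3), then delete the first 2 characters.
Starting from "sandbox": after the first operation, "dboxsan"; after the second, "oxsan".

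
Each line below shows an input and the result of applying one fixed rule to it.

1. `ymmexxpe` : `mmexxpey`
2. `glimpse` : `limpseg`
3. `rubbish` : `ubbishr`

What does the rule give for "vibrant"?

The pattern: move the first character to the end.
Applying that to "vibrant" gives "ibrantv".

ibrantv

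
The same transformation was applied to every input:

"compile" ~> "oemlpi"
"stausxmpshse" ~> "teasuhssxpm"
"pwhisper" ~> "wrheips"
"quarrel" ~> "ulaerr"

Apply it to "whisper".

The pattern: delete the first character, then take characters alternately from the front and the back (1st, last, 2nd, 2nd-last, ...).
Starting from "whisper": after the first operation, "hisper"; after the second, "hriesp".

hriesp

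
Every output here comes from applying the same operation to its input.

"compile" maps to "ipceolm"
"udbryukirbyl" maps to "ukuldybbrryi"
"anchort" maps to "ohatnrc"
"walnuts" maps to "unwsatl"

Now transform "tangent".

Rule — take characters alternately from the front and the back (1st, last, 2nd, 2nd-last, ...), then move the last 2 characters to the front (rotate right by 2).
On "tangent" that produces "egttann".

egttann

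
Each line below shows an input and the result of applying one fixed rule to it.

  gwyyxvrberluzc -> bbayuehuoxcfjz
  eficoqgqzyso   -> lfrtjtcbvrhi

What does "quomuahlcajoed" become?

rpxdkofdmrhgtx

Rule — move the first 2 characters to the end (rotate left by 2), then shift every letter 3 places forward in the alphabet (wrapping around).
On "quomuahlcajoed": the first step gives "omuahlcajoedqu", and the second then gives "rpxdkofdmrhgtx".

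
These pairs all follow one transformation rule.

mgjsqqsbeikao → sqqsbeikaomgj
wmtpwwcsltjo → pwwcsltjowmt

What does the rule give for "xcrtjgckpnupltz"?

Each output is the input with this applied: move the first 3 characters to the end (rotate left by 3).
For "xcrtjgckpnupltz" the result is "tjgckpnupltzxcr".

tjgckpnupltzxcr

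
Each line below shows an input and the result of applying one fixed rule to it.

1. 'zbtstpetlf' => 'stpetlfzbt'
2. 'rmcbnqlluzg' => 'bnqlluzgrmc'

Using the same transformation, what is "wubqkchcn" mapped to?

qkchcnwub

The pattern: move the first 3 characters to the end (rotate left by 3).
Doing the same to "wubqkchcn": "qkchcnwub".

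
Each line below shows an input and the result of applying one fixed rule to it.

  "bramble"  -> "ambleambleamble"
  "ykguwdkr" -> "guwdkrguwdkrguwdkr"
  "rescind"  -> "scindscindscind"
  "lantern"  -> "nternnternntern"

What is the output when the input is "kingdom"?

Each output is the input with this applied: delete the first 2 characters, then write the whole string 3 times in a row.
So "kingdom" becomes "ngdomngdomngdom".

ngdomngdomngdom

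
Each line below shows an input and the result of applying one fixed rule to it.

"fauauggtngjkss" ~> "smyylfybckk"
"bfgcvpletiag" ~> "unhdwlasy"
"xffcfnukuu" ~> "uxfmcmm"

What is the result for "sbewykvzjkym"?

oqcnrbcqe

The transformation: delete the first 3 characters, then shift every letter 8 places backward in the alphabet (wrapping around).
Starting from "sbewykvzjkym": after the first operation, "wykvzjkym"; after the second, "oqcnrbcqe".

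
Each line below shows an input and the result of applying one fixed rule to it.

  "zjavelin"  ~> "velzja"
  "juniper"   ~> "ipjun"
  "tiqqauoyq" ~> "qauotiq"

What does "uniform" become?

The pattern: delete the last 2 characters, then move the first 3 characters to the end (rotate left by 3).
For "uniform", step one produces "unifo"; step two turns that into "founi".

founi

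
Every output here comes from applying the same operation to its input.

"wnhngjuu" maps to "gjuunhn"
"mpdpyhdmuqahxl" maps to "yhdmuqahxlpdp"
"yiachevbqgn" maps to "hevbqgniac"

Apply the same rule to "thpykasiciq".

kasiciqhpy

The transformation: delete the first character, then move the first 3 characters to the end (rotate left by 3).
On "thpykasiciq": the first step gives "hpykasiciq", and the second then gives "kasiciqhpy".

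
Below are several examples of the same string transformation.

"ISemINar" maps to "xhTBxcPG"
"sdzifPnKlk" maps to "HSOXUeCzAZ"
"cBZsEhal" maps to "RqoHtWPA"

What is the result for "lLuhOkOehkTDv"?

In each case the input is transformed by: shift every letter 11 places backward in the alphabet (wrapping around), then flip the case of every letter.
For "lLuhOkOehkTDv", step one produces "aAjwDzDtwzISk"; step two turns that into "AaJWdZdTWZisK".

AaJWdZdTWZisK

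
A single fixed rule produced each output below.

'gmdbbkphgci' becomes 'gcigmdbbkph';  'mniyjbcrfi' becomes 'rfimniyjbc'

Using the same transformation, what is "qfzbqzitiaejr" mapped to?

The rule is to move the last 3 characters to the front (rotate right by 3).
"qfzbqzitiaejr" → "ejrqfzbqzitia".

ejrqfzbqzitia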